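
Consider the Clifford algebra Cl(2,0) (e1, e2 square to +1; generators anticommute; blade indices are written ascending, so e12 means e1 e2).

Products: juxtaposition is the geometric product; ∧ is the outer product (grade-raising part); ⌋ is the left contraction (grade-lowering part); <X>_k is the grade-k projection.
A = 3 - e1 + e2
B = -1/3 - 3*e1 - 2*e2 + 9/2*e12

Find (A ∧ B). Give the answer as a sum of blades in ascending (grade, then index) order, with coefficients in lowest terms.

step 1: -1 - 26/3*e1 - 19/3*e2 + 37/2*e12
Answer: -1 - 26/3*e1 - 19/3*e2 + 37/2*e12


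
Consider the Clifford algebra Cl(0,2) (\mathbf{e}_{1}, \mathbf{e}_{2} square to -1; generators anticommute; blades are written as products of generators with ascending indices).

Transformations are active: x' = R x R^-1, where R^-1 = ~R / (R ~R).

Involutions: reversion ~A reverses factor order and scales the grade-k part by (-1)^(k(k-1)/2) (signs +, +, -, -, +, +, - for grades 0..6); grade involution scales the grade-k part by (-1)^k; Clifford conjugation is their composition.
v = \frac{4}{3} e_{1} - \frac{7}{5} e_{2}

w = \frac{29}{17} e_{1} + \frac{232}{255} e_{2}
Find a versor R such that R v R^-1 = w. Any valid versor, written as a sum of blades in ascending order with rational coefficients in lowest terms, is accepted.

Here q(v) = q(w) = -\frac{841}{225}; the classical choice R = v + w = \frac{155}{51} e_{1} - \frac{25}{51} e_{2} then realises v -> w under the sandwich.
Answer: \frac{155}{51} e_{1} - \frac{25}{51} e_{2}


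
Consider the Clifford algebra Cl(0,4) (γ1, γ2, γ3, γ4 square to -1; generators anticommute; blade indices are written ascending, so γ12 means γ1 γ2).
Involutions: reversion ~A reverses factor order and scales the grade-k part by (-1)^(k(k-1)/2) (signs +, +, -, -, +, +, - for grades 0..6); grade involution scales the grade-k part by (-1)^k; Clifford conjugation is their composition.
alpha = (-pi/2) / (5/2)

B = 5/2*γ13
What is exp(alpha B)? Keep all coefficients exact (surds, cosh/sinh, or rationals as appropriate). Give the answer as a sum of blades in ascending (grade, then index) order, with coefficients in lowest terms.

B^2 = (5/2)^2*(γ13)^2 = 25/4*(-1) = -25/4 (a basis 2-blade squares to minus the product of its generators' squares).
B^2 = -25/4 — B^2 < 0, so the exponential closes trigonometrically: l = 5/2, alpha*l = -pi/2, so exp(alpha B) = cos(-pi/2) + (sin(-pi/2)/(5/2))*B = 0 + (-2/5)*B.
Answer: -γ13


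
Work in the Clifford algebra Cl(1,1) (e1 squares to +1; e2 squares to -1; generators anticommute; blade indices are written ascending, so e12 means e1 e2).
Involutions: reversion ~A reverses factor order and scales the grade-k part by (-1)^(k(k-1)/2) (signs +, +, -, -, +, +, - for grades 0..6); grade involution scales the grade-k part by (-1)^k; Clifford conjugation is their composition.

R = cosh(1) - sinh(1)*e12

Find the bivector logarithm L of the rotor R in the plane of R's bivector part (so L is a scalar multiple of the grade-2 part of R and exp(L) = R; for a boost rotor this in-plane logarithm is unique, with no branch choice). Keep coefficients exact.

The scalar part of R is cosh(1), which fixes the rapidity magnitude through cosh (cosh is even, so it cannot fix the sign — the bivector part carries that); dividing the bivector part by sinh of the rapidity gives the plane, and L = rapidity * plane, where the joint sign ambiguity of (rapidity, plane) cancels in the product.
Concretely: cosh(rapidity) = cosh(1) gives rapidity = ±1, and since rapidity/sinh(rapidity) is even the sign is immaterial: L = (rapidity/sinh(rapidity)) * <R>_2 = (1/sinh(1)) * <R>_2.
Answer: -e12


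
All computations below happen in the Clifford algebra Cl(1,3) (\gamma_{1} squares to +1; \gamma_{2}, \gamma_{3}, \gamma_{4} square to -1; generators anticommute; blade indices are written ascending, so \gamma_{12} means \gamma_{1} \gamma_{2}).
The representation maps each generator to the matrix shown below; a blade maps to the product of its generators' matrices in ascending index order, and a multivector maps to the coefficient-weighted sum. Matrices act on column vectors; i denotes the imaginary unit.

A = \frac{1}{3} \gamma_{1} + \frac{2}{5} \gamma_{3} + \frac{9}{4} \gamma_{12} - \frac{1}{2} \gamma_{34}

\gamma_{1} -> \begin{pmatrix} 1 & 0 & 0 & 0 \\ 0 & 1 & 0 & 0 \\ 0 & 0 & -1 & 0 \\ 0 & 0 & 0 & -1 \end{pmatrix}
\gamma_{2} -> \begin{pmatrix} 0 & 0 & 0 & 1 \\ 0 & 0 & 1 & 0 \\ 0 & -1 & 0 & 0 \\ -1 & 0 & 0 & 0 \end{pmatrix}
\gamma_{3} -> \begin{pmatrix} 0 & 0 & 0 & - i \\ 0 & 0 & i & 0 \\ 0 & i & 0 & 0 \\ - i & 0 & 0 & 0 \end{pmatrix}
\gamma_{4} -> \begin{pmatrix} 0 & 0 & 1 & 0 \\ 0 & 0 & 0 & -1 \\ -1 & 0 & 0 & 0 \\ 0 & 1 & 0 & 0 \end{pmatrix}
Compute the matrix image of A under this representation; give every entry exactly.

Bivector images (products of the table entries): rho(\gamma_{12}) = rho(\gamma_{1})rho(\gamma_{2}) = \begin{pmatrix} 0 & 0 & 0 & 1 \\ 0 & 0 & 1 & 0 \\ 0 & 1 & 0 & 0 \\ 1 & 0 & 0 & 0 \end{pmatrix}; rho(\gamma_{34}) = rho(\gamma_{3})rho(\gamma_{4}) = \begin{pmatrix} 0 & - i & 0 & 0 \\ - i & 0 & 0 & 0 \\ 0 & 0 & 0 & - i \\ 0 & 0 & - i & 0 \end{pmatrix}.
M = (\frac{1}{3})*rho(\gamma_{1}) + (\frac{2}{5})*rho(\gamma_{3}) + (\frac{9}{4})*rho(\gamma_{12}) + (-\frac{1}{2})*rho(\gamma_{34}), summed entrywise:
Answer: \begin{pmatrix} \frac{1}{3} & \frac{i}{2} & 0 & \frac{9}{4} - \frac{2 i}{5} \\ \frac{i}{2} & \frac{1}{3} & \frac{9}{4} + \frac{2 i}{5} & 0 \\ 0 & \frac{9}{4} + \frac{2 i}{5} & - \frac{1}{3} & \frac{i}{2} \\ \frac{9}{4} - \frac{2 i}{5} & 0 & \frac{i}{2} & - \frac{1}{3} \end{pmatrix}


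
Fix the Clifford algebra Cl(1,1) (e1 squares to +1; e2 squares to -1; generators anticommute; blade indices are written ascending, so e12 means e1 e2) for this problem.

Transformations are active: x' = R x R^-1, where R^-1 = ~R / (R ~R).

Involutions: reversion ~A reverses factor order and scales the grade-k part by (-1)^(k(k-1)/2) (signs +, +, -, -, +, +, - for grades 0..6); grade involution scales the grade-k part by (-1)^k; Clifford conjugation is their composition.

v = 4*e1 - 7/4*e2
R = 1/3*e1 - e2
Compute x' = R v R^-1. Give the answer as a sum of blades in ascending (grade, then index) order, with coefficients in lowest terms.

~R = 1/3*e1 - e2, and R ~R = -8/9, so R^-1 = ~R / (-8/9).
R v = -5/12 + 41/12*e12
Answer: -59/16*e1 + 13/16*e2


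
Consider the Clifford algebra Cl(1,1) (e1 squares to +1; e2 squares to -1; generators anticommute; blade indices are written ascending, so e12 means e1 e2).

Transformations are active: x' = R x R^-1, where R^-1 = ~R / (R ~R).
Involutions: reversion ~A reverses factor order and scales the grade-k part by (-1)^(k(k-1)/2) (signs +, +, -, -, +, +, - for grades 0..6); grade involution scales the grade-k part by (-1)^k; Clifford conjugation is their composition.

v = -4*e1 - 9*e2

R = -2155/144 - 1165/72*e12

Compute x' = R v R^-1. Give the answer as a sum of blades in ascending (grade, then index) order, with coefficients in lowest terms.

~R = -2155/144 + 1165/72*e12, and R ~R = -261625/6912, so R^-1 = ~R / (-261625/6912).
R v = -6175/72*e1 + 10075/144*e2
Answer: -30824/483*e1 + 31069/483*e2


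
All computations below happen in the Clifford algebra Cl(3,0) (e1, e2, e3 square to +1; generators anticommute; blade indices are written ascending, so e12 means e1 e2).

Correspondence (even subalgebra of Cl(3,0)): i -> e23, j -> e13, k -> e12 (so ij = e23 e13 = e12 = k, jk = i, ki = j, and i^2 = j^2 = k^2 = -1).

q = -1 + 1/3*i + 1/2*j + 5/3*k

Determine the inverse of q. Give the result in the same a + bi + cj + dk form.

In blades: q = -1 + 5/3*e12 + 1/2*e13 + 1/3*e23.
With qbar = -1 - 5/3*e12 - 1/2*e13 - 1/3*e23 (scalar fixed, mapped units negated), q qbar = 149/36 (the sum of squared coefficients), so q^-1 = qbar / (149/36) = -36/149 - 60/149*e12 - 18/149*e13 - 12/149*e23; translating back:
Answer: -36/149 - 12/149*i - 18/149*j - 60/149*k


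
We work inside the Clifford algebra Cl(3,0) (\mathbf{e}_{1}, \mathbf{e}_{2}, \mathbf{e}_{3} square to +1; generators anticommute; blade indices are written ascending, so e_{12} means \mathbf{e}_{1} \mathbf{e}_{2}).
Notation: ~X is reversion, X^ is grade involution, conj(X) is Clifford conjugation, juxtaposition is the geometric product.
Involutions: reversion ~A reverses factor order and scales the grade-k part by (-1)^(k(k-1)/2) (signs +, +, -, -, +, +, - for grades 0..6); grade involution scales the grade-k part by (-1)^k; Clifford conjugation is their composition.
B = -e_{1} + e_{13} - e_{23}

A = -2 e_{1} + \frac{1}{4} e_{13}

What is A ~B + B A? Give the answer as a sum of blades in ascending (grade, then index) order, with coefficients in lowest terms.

first term: \frac{9}{4} + \frac{9}{4} e_{3} - \frac{1}{4} e_{12} - 2 e_{123}
second term: \frac{7}{4} + \frac{7}{4} e_{3} - \frac{1}{4} e_{12} + 2 e_{123}
Answer: 4 + 4 e_{3} - \frac{1}{2} e_{12}


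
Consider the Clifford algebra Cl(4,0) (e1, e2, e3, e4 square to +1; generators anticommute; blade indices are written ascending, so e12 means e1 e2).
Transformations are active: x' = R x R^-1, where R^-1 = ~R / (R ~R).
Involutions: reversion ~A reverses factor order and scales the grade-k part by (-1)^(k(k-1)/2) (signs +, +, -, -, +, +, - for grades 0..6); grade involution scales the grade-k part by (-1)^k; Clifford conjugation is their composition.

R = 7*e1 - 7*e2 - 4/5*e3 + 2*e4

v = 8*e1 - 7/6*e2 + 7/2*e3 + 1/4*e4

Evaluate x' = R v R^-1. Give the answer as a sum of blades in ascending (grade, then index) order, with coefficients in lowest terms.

~R = 7*e1 - 7*e2 - 4/5*e3 + 2*e4, and R ~R = 2566/25, so R^-1 = ~R / (2566/25).
R v = 928/15 + 287/6*e12 + 309/10*e13 - 57/4*e14 - 763/30*e23 + 7/12*e24 - 36/5*e34
Answer: 1688/3849*e1 - 55979/7698*e2 - 34367/7698*e3 + 33271/15396*e4


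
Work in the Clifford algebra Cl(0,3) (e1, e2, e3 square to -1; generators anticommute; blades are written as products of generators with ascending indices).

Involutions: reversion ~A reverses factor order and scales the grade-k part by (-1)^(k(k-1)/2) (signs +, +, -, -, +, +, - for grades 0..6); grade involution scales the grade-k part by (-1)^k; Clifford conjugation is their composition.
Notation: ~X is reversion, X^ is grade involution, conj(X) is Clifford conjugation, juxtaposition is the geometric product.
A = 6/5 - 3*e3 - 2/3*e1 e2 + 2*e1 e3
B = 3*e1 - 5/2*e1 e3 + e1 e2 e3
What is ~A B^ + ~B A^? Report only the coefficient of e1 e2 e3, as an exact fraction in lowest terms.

first term: -5 + 39/10*e1 + 20/3*e3 - 3*e1 e2 - 12*e1 e3 - 5/3*e2 e3 - 6/5*e1 e2 e3
second term: -5 - 39/10*e1 - 20/3*e3 + 3*e1 e2 + 12*e1 e3 + 5/3*e2 e3 - 6/5*e1 e2 e3
Answer: -12/5


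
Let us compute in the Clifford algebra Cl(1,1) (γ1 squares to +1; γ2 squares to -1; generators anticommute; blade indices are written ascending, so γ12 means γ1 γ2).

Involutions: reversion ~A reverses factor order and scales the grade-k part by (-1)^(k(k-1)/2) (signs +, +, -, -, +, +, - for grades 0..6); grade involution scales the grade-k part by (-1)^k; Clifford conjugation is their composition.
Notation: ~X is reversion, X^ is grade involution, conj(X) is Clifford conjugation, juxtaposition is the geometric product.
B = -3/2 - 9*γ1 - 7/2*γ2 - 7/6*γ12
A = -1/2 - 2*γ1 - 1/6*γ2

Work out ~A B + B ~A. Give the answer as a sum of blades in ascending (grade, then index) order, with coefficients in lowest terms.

first term: 109/6 + 277/36*γ1 + 13/3*γ2 + 73/12*γ12
second term: 109/6 + 263/36*γ1 - 1/3*γ2 - 59/12*γ12
Answer: 109/3 + 15*γ1 + 4*γ2 + 7/6*γ12


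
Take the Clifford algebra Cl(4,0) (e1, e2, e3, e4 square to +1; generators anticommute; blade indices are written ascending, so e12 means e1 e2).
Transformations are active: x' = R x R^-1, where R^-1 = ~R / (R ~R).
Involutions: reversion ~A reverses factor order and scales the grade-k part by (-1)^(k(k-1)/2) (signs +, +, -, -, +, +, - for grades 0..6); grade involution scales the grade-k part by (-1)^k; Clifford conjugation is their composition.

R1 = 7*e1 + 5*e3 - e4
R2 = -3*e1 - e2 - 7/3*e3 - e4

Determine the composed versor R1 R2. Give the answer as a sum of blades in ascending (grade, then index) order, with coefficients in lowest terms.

Distribute over the terms of R1 (each basis-blade product reordered to ascending indices, repeated generators contracted through their squares):
(7*e1) R2 = -21 - 7*e12 - 49/3*e13 - 7*e14
(5*e3) R2 = -35/3 + 15*e13 + 5*e23 - 5*e34
(-e4) R2 = 1 - 3*e14 - e24 - 7/3*e34
Summing the partial products and collecting blades:
Answer: -95/3 - 7*e12 - 4/3*e13 - 10*e14 + 5*e23 - e24 - 22/3*e34


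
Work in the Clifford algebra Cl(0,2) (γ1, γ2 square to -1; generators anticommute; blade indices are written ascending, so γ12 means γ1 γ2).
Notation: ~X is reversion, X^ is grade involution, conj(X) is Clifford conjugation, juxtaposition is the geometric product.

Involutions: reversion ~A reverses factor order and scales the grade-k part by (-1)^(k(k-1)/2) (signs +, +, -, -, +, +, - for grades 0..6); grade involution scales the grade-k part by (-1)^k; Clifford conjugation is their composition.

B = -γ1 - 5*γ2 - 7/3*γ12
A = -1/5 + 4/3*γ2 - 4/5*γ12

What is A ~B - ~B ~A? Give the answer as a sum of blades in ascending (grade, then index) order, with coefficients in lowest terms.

first term: 128/15 - 31/45*γ1 + 9/5*γ2 + 13/15*γ12
second term: 24/5 - 311/45*γ1 + 9/5*γ2 - 9/5*γ12
Answer: 56/15 + 56/9*γ1 + 8/3*γ12


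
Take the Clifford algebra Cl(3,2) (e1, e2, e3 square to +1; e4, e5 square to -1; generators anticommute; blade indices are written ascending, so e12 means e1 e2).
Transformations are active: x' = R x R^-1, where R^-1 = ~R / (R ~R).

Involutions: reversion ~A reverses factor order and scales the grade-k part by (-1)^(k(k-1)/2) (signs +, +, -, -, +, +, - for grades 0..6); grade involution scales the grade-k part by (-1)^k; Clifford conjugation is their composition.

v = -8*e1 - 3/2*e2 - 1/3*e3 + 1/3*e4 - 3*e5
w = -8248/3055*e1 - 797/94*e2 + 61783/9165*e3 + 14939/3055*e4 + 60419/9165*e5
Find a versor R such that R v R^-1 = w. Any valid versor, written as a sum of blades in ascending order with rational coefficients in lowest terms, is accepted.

A norm check does it: q(v) = q(w) = 229/4, hence R = v + w = -32688/3055*e1 - 469/47*e2 + 19576/3055*e3 + 47872/9165*e4 + 32924/9165*e5 realises the map — parallel part kept, (v - w)/2 negated, v carried to w.
Answer: -32688/3055*e1 - 469/47*e2 + 19576/3055*e3 + 47872/9165*e4 + 32924/9165*e5


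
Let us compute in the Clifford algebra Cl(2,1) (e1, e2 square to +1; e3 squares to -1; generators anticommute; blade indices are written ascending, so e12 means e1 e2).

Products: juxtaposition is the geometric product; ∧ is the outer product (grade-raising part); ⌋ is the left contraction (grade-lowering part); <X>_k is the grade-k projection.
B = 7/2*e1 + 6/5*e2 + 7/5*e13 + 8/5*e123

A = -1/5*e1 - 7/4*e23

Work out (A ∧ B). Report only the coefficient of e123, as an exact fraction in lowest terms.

step 1: -6/25*e12 - 49/8*e123
Answer: -49/8


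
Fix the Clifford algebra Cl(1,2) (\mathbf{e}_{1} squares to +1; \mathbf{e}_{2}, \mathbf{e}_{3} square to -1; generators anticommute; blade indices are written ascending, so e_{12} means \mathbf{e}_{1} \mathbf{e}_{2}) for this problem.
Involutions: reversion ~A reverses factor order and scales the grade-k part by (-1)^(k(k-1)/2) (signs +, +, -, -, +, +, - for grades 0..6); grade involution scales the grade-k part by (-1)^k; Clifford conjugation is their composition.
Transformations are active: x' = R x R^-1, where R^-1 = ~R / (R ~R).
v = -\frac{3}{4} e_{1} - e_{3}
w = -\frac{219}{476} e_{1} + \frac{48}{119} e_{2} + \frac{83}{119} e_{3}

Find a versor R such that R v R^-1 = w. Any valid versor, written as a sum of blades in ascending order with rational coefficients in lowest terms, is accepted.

Why this works: both vectors square to -\frac{7}{16}, so q(v) = q(w) and R = v + w = -\frac{144}{119} e_{1} + \frac{48}{119} e_{2} - \frac{36}{119} e_{3} carries v to w — its own direction survives, the complement (v - w)/2 flips.
Answer: -\frac{144}{119} e_{1} + \frac{48}{119} e_{2} - \frac{36}{119} e_{3}


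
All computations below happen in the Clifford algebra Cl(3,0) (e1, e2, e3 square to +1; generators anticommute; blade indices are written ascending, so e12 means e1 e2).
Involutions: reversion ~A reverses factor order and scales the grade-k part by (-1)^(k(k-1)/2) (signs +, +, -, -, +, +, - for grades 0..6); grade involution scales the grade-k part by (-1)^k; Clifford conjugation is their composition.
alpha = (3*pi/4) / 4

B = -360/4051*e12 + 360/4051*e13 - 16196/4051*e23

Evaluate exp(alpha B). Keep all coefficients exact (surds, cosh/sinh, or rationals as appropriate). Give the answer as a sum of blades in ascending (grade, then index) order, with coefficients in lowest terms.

B^2 term by term: the squares give (-360/4051)^2*(e12)^2 + (360/4051)^2*(e13)^2 + (-16196/4051)^2*(e23)^2 = 129600/16410601*(-1) + 129600/16410601*(-1) + 262310416/16410601*(-1) = -16 (each basis 2-blade squares to minus the product of its generators' squares); cross terms between blades sharing an index anticommute and cancel. So B^2 = -16.
B^2 = -16 — since the square is negative, the closed form is circular: l = 4, alpha*l = 3*pi/4, so exp(alpha B) = cos(3*pi/4) + (sin(3*pi/4)/4)*B = -sqrt(2)/2 + (sqrt(2)/8)*B.
Answer: -sqrt(2)/2 - 45*sqrt(2)/4051*e12 + 45*sqrt(2)/4051*e13 - 4049*sqrt(2)/8102*e23


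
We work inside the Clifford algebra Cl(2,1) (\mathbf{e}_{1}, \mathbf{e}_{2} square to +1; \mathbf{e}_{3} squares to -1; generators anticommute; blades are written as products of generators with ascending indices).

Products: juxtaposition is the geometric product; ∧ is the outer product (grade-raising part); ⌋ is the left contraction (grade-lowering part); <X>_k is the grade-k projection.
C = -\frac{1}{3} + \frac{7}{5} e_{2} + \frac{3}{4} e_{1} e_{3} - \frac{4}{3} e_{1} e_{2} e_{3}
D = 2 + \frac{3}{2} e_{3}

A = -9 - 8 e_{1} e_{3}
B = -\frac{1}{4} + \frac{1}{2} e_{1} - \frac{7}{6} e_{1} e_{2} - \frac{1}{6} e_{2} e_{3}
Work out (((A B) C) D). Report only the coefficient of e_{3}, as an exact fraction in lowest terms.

step 1: \frac{9}{4} - \frac{9}{2} e_{1} + 4 e_{3} + \frac{71}{6} e_{1} e_{2} + 2 e_{1} e_{3} + \frac{65}{6} e_{2} e_{3}
step 2: \frac{3}{4} + \frac{298}{45} e_{1} + \frac{349}{60} e_{2} - \frac{295}{72} e_{3} - \frac{4693}{360} e_{1} e_{2} + \frac{49}{48} e_{1} e_{3} - \frac{4351}{360} e_{2} e_{3} - \frac{29}{5} e_{1} e_{2} e_{3}
step 3: \frac{367}{48} + \frac{16867}{1440} e_{1} + \frac{2381}{80} e_{2} - \frac{509}{72} e_{3} - \frac{3127}{180} e_{1} e_{2} + \frac{479}{40} e_{1} e_{3} - \frac{5561}{360} e_{2} e_{3} - \frac{7477}{240} e_{1} e_{2} e_{3}
Answer: -\frac{509}{72}


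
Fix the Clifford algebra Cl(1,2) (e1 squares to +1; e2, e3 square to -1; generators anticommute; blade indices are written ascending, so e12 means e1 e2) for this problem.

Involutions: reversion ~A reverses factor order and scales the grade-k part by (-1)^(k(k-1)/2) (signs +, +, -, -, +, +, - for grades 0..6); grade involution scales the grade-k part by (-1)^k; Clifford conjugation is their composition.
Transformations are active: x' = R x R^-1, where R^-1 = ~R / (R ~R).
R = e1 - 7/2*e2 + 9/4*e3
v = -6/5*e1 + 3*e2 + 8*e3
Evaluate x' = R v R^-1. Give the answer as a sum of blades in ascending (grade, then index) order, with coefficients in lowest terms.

~R = e1 - 7/2*e2 + 9/4*e3, and R ~R = -261/16, so R^-1 = ~R / (-261/16).
R v = -87/10 - 6/5*e12 + 107/10*e13 - 139/4*e23
Answer: 34/15*e1 - 101/15*e2 - 28/5*e3


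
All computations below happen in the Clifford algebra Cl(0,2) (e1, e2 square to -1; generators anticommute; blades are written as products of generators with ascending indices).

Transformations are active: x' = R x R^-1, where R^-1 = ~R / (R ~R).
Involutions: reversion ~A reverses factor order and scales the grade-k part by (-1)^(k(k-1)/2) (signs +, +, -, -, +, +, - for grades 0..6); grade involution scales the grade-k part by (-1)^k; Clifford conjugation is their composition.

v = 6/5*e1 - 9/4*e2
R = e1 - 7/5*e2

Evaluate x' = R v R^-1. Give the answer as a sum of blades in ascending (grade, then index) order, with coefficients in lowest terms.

~R = e1 - 7/5*e2, and R ~R = -74/25, so R^-1 = ~R / (-74/25).
R v = -87/20 - 57/100*e1 e2
Answer: 1287/740*e1 - 69/37*e2


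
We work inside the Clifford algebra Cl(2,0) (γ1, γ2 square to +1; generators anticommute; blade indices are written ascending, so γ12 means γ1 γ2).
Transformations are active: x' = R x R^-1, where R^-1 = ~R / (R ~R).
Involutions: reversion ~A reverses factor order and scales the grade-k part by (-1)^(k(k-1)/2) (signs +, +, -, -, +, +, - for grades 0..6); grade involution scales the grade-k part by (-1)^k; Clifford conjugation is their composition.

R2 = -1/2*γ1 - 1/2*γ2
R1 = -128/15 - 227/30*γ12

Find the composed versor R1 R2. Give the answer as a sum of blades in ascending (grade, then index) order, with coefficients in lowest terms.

Distribute over the terms of R1 (each basis-blade product reordered to ascending indices, repeated generators contracted through their squares):
(-128/15) R2 = 64/15*γ1 + 64/15*γ2
(-227/30*γ12) R2 = 227/60*γ1 - 227/60*γ2
Summing the partial products and collecting blades:
Answer: 161/20*γ1 + 29/60*γ2


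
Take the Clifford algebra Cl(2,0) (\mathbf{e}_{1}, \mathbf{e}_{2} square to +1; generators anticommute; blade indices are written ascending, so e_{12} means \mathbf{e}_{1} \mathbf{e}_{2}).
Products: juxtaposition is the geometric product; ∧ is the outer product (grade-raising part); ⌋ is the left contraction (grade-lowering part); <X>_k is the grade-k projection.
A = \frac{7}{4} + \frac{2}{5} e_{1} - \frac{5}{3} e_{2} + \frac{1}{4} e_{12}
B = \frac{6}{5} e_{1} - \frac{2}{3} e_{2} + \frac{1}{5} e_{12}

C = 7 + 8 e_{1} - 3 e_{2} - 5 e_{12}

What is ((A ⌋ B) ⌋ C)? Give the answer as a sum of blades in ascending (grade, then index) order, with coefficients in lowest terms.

step 1: \frac{1387}{900} + \frac{73}{30} e_{1} - \frac{163}{150} e_{2} + \frac{7}{20} e_{12}
step 2: \frac{15869}{450} + \frac{3103}{450} e_{1} - \frac{1679}{100} e_{2} - \frac{1387}{180} e_{12}
Answer: \frac{15869}{450} + \frac{3103}{450} e_{1} - \frac{1679}{100} e_{2} - \frac{1387}{180} e_{12}


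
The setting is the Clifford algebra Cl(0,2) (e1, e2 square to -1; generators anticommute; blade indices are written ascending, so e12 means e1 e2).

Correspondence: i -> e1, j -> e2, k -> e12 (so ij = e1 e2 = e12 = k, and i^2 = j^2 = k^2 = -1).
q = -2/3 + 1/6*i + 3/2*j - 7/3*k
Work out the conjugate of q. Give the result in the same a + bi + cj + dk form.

In blades: q = -2/3 + 1/6*e1 + 3/2*e2 - 7/3*e12.
Conjugation here is Clifford conjugation: the scalar is fixed and the grade-1 and grade-2 blades all flip sign, giving -2/3 - 1/6*e1 - 3/2*e2 + 7/3*e12; translating back:
Answer: -2/3 - 1/6*i - 3/2*j + 7/3*k


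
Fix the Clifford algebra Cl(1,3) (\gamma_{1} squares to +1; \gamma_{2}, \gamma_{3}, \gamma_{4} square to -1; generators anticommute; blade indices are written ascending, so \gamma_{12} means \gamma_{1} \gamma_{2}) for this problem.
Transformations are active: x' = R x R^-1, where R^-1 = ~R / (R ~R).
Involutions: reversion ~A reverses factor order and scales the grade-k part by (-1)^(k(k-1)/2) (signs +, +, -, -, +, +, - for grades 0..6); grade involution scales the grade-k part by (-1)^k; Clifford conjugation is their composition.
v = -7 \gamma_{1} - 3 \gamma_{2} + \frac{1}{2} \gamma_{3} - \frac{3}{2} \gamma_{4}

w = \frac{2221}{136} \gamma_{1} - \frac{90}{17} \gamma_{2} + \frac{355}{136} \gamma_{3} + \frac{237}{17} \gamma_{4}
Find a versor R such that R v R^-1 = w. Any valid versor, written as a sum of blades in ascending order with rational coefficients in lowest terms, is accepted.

Sketch: the shared square \frac{75}{2} makes R = v + w = \frac{1269}{136} \gamma_{1} - \frac{141}{17} \gamma_{2} + \frac{423}{136} \gamma_{3} + \frac{423}{34} \gamma_{4} the natural versor; its sandwich fixes that direction, negates (v - w)/2, and sends v to w.
Answer: \frac{1269}{136} \gamma_{1} - \frac{141}{17} \gamma_{2} + \frac{423}{136} \gamma_{3} + \frac{423}{34} \gamma_{4}


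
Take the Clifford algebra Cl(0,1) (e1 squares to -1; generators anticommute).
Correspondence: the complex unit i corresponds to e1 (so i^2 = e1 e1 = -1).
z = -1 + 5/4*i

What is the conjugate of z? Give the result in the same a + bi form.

In blades: z = -1 + 5/4*e1.
Conjugation here is Clifford conjugation: the scalar is fixed and the grade-1 and grade-2 blades all flip sign, giving -1 - 5/4*e1; translating back:
Answer: -1 - 5/4*i


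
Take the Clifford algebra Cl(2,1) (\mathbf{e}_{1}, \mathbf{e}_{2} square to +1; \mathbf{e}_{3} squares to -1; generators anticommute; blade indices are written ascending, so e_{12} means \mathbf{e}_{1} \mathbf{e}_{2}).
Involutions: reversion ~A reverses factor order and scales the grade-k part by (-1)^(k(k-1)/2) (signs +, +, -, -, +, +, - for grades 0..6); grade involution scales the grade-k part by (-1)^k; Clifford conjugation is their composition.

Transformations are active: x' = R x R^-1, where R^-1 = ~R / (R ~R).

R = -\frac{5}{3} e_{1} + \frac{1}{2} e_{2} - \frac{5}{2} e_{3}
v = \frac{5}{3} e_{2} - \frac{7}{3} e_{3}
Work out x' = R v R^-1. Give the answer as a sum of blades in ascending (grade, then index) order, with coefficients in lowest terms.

~R = -\frac{5}{3} e_{1} + \frac{1}{2} e_{2} - \frac{5}{2} e_{3}, and R ~R = -\frac{29}{9}, so R^-1 = ~R / (-\frac{29}{9}).
R v = -5 - \frac{25}{9} e_{12} + \frac{35}{9} e_{13} + 3 e_{23}
Answer: -\frac{150}{29} e_{1} - \frac{10}{87} e_{2} - \frac{472}{87} e_{3}


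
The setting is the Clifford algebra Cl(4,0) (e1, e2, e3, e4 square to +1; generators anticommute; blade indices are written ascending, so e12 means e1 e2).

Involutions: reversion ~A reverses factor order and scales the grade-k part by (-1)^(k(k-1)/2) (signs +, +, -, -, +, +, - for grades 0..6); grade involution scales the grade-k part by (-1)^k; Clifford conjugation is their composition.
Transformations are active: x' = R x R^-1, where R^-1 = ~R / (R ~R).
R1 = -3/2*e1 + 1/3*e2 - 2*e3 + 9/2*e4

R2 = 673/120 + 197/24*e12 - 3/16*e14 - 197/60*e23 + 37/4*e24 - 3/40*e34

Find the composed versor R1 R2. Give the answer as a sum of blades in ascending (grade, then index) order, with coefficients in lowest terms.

Distribute over the terms of R1 (each basis-blade product reordered to ascending indices, repeated generators contracted through their squares):
(-3/2*e1) R2 = -673/80*e1 - 197/16*e2 + 9/32*e4 + 197/40*e123 - 111/8*e124 + 9/80*e134
(1/3*e2) R2 = -197/72*e1 + 673/360*e2 - 197/180*e3 + 37/12*e4 + 1/16*e124 - 1/40*e234
(-2*e3) R2 = -197/30*e2 - 673/60*e3 + 3/20*e4 - 197/12*e123 - 3/8*e134 + 37/2*e234
(9/2*e4) R2 = 27/32*e1 - 333/8*e2 + 27/80*e3 + 2019/80*e4 + 591/16*e124 - 591/40*e234
Summing the partial products and collecting blades:
Answer: -14839/1440*e1 - 42217/720*e2 - 8621/720*e3 + 13801/480*e4 - 1379/120*e123 + 185/8*e124 - 21/80*e134 + 37/10*e234


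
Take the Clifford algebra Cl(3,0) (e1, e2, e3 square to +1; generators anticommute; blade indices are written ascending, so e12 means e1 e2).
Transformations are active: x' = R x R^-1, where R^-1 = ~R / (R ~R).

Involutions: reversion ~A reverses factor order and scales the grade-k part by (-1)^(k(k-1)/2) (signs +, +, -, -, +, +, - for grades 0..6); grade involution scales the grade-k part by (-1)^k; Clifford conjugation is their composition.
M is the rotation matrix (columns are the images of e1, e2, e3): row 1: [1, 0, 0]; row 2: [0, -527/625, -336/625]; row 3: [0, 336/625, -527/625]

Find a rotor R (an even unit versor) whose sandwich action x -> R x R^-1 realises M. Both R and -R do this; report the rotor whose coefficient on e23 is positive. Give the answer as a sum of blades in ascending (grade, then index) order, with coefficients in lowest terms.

Method: write R = a + b12*e12 + b13*e13 + b23*e23 with a^2 + b12^2 + b13^2 + b23^2 = 1 (so R^-1 = ~R). Expanding the columns R e_j ~R gives tr M = 4a^2 - 1 and, from the antisymmetric part, M21 - M12 = -4a*b12, M13 - M31 = 4a*b13, M32 - M23 = -4a*b23.
Here tr M = -429/625, so a^2 = (1 + tr M)/4 = 49/625 and a = ±7/25. Taking a = 7/25: M21 - M12 = 0, M13 - M31 = 0, M32 - M23 = 672/625, giving b12 = 0, b13 = 0, b23 = -24/25, i.e. R = 7/25 - 24/25*e23.
Its e23 coefficient is negative, so report the other preimage -R.
Answer: -7/25 + 24/25*e23. Recall the cover is two-to-one: with M of trace -429/625, both preimages act alike, and the stated e23 sign chooses the sheet.


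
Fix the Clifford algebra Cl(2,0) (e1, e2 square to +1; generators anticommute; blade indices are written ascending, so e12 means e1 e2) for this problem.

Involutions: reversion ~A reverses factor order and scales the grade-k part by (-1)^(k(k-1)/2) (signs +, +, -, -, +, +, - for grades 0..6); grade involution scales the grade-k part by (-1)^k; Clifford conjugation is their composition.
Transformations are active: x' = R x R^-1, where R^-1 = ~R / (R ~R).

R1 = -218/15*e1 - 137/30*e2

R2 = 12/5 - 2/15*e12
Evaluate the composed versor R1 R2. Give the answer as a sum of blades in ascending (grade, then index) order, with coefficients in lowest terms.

Distribute over the terms of R1 (each basis-blade product reordered to ascending indices, repeated generators contracted through their squares):
(-218/15*e1) R2 = -872/25*e1 + 436/225*e2
(-137/30*e2) R2 = -137/225*e1 - 274/25*e2
Summing the partial products and collecting blades:
Answer: -1597/45*e1 - 406/45*e2


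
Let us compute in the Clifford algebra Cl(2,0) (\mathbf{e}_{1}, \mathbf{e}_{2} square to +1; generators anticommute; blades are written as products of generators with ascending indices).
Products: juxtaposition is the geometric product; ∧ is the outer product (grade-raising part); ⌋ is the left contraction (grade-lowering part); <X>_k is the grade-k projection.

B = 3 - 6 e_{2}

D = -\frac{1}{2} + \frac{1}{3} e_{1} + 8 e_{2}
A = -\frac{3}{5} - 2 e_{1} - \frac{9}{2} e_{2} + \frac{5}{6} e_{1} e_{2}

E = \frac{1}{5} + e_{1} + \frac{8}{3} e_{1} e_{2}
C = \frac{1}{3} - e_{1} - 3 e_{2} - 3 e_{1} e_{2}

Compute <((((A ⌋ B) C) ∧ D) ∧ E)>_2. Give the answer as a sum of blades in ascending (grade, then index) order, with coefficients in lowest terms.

step 1: \frac{126}{5} + \frac{18}{5} e_{2}
step 2: -\frac{12}{5} - \frac{72}{5} e_{1} - \frac{372}{5} e_{2} - 72 e_{1} e_{2}
step 3: \frac{6}{5} + \frac{32}{5} e_{1} + 18 e_{2} - \frac{272}{5} e_{1} e_{2}
step 4: \frac{6}{25} + \frac{62}{25} e_{1} + \frac{18}{5} e_{2} - \frac{642}{25} e_{1} e_{2}
step 5: -\frac{642}{25} e_{1} e_{2}
Answer: -\frac{642}{25} e_{1} e_{2}


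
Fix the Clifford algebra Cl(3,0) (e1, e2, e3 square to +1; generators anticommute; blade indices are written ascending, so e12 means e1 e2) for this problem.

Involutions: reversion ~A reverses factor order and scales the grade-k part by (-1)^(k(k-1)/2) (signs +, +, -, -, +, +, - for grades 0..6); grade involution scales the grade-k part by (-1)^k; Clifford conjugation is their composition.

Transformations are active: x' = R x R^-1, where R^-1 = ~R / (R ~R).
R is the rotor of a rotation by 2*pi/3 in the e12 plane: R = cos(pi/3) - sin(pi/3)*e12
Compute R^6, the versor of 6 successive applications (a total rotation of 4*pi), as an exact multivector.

Rotor phase runs at HALF the rotation angle; powers of one rotor simply add phase, so after 6 steps in e12 the phase is 6*pi/3 = 2*pi and R^6 = cos(2*pi) - sin(2*pi)*e12.
cos(2*pi) = 1 and sin(2*pi) = 0, so R^6 = 1. The total rotation 4*pi is 2 full turns, so every vector returns to itself, yet the rotor is +1, back on the identity sheet (an even number of 2*pi turns).
Answer: 1


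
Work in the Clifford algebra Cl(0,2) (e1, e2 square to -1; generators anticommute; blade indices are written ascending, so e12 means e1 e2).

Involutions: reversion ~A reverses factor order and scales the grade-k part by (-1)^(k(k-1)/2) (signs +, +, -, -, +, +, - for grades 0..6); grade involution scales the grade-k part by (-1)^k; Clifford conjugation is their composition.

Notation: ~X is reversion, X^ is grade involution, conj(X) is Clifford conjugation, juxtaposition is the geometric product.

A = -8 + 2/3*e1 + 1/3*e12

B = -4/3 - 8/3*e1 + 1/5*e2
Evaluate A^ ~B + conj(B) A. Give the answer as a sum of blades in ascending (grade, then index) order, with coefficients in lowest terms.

first term: 80/9 + 997/45*e1 - 112/45*e2 - 26/45*e12
second term: 80/9 - 1003/45*e1 + 32/45*e2 - 14/45*e12
Answer: 160/9 - 2/15*e1 - 16/9*e2 - 8/9*e12


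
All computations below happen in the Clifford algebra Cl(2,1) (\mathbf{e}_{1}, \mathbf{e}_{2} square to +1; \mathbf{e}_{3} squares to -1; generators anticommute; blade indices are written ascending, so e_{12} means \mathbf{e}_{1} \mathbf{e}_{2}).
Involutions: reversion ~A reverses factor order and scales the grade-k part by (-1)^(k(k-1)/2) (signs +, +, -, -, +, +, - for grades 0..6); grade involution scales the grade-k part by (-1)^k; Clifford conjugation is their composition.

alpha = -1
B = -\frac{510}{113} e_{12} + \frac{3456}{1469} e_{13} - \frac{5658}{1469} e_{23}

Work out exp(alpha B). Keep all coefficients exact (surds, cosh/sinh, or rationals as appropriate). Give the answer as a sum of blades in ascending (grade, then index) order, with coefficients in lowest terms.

B^2 term by term: the squares give (-\frac{510}{113})^2*(e_{12})^2 + (\frac{3456}{1469})^2*(e_{13})^2 + (-\frac{5658}{1469})^2*(e_{23})^2 = \frac{260100}{12769}*(-1) + \frac{11943936}{2157961}*(+1) + \frac{32012964}{2157961}*(+1) = 0 (each basis 2-blade squares to minus the product of its generators' squares); cross terms between blades sharing an index anticommute and cancel. So B^2 = 0.
B^2 = 0, so the series closes: exp(alpha B) = 1 + alpha B (parabolic case).
Answer: 1 + \frac{510}{113} e_{12} - \frac{3456}{1469} e_{13} + \frac{5658}{1469} e_{23}


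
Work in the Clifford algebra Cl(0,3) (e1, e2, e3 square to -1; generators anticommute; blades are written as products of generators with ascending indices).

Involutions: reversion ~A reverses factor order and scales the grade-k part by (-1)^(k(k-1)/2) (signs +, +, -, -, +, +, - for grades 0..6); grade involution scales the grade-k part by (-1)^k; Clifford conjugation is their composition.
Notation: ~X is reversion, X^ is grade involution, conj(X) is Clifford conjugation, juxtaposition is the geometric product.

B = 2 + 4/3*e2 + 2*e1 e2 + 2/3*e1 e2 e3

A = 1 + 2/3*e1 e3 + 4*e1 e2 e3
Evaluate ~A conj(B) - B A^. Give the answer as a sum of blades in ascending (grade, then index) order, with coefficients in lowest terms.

first term: -2/3 - 16/9*e2 - 8*e3 - 2*e1 e2 + 4*e1 e3 - 4/3*e2 e3 - 74/9*e1 e2 e3
second term: -2/3 + 16/9*e2 + 8*e3 + 2*e1 e2 - 4*e1 e3 + 4/3*e2 e3 - 74/9*e1 e2 e3
Answer: -32/9*e2 - 16*e3 - 4*e1 e2 + 8*e1 e3 - 8/3*e2 e3


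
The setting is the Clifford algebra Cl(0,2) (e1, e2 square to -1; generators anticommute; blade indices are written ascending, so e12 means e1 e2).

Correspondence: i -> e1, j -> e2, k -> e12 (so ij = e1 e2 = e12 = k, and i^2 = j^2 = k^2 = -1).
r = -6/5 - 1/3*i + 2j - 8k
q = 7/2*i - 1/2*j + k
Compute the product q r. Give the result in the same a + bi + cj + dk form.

In blades: q = 7/2*e1 - 1/2*e2 + e12, r = -6/5 - 1/3*e1 + 2*e2 - 8*e12.
Distribute q over r term by term (generator squares from the signature, products reordered to ascending indices): (7/2*e1)*r = 7/6 - 21/5*e1 + 28*e2 + 7*e12; (-1/2*e2)*r = 1 + 4*e1 + 3/5*e2 - 1/6*e12; (e12)*r = 8 - 2*e1 - 1/3*e2 - 6/5*e12.
Sum: 61/6 - 11/5*e1 + 424/15*e2 + 169/30*e12; translating back through the correspondence:
Answer: 61/6 - 11/5*i + 424/15*j + 169/30*k


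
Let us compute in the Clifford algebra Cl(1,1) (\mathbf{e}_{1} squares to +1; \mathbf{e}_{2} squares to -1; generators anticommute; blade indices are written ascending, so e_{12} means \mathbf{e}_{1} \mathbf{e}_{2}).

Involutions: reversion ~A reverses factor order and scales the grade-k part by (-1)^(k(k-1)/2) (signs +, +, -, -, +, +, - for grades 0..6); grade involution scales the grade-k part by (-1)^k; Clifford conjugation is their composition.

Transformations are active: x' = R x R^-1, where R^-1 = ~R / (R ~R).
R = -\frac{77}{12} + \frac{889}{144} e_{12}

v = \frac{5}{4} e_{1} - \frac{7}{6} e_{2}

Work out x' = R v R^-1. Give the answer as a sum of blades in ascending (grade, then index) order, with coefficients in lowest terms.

~R = -\frac{77}{12} - \frac{889}{144} e_{12}, and R ~R = \frac{63455}{20736}, so R^-1 = ~R / (\frac{63455}{20736}).
R v = -\frac{707}{864} e_{1} - \frac{133}{576} e_{2}
Answer: \frac{11301}{5180} e_{1} + \frac{16589}{7770} e_{2}


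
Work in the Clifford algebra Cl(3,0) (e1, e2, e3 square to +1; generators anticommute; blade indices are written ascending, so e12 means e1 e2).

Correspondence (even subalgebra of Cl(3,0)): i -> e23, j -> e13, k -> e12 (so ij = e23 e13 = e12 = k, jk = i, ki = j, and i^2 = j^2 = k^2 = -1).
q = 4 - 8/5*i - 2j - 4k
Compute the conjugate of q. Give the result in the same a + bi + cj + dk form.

In blades: q = 4 - 4*e12 - 2*e13 - 8/5*e23.
Quaternion conjugation is reversion on the even subalgebra: the scalar is fixed and every grade-2 blade flips sign, giving 4 + 4*e12 + 2*e13 + 8/5*e23; translating back:
Answer: 4 + 8/5*i + 2j + 4k


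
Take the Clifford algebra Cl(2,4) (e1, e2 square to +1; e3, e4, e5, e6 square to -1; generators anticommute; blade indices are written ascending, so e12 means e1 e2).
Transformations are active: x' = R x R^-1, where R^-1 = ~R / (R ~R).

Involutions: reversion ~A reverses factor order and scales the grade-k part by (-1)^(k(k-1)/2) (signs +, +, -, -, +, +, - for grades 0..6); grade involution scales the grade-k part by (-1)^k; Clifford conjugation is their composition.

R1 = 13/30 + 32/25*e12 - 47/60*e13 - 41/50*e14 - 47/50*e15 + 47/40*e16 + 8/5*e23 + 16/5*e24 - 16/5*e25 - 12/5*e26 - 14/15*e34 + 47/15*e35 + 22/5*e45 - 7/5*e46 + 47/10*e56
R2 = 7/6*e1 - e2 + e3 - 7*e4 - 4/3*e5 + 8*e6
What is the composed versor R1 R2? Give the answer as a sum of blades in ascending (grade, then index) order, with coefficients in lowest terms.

Distribute over the terms of R2 (each basis-blade product reordered to ascending indices, repeated generators contracted through their squares):
R1 (7/6*e1) = 91/180*e1 - 112/75*e2 + 329/360*e3 + 287/300*e4 + 329/300*e5 - 329/240*e6 + 28/15*e123 + 56/15*e124 - 56/15*e125 - 14/5*e126 - 49/45*e134 + 329/90*e135 + 77/15*e145 - 49/30*e146 + 329/60*e156
R1 (-e2) = -32/25*e1 - 13/30*e2 + 8/5*e3 + 16/5*e4 - 16/5*e5 - 12/5*e6 - 47/60*e123 - 41/50*e124 - 47/50*e125 + 47/40*e126 + 14/15*e234 - 47/15*e235 - 22/5*e245 + 7/5*e246 - 47/10*e256
R1 (e3) = 47/60*e1 - 8/5*e2 + 13/30*e3 - 14/15*e4 + 47/15*e5 + 32/25*e123 + 41/50*e134 + 47/50*e135 - 47/40*e136 - 16/5*e234 + 16/5*e235 + 12/5*e236 + 22/5*e345 - 7/5*e346 + 47/10*e356
R1 (-7*e4) = -287/50*e1 + 112/5*e2 - 98/15*e3 - 91/30*e4 - 154/5*e5 + 49/5*e6 - 224/25*e124 + 329/60*e134 - 329/50*e145 + 329/40*e146 - 56/5*e234 - 112/5*e245 - 84/5*e246 + 329/15*e345 - 329/10*e456
R1 (-4/3*e5) = -94/75*e1 - 64/15*e2 + 188/45*e3 + 88/15*e4 - 26/45*e5 - 94/15*e6 - 128/75*e125 + 47/45*e135 + 82/75*e145 + 47/30*e156 - 32/15*e235 - 64/15*e245 - 16/5*e256 + 56/45*e345 - 28/15*e456
R1 (8*e6) = -47/5*e1 + 96/5*e2 + 56/5*e4 - 188/5*e5 + 52/15*e6 + 256/25*e126 - 94/15*e136 - 164/25*e146 - 188/25*e156 + 64/5*e236 + 128/5*e246 - 128/5*e256 - 112/15*e346 + 376/15*e356 + 176/5*e456
Summing the partial products and collecting blades:
Answer: -7373/450*e1 + 5071/150*e2 + 71/120*e3 + 5177/300*e4 - 61153/900*e5 + 155/48*e6 + 709/300*e123 - 907/150*e124 - 319/50*e125 + 1723/200*e126 + 4693/900*e134 + 141/25*e135 - 893/120*e136 - 53/150*e145 + 19/600*e146 - 47/100*e156 - 202/15*e234 - 31/15*e235 + 76/5*e236 - 466/15*e245 + 51/5*e246 - 67/2*e256 + 1241/45*e345 - 133/15*e346 + 893/30*e356 + 13/30*e456


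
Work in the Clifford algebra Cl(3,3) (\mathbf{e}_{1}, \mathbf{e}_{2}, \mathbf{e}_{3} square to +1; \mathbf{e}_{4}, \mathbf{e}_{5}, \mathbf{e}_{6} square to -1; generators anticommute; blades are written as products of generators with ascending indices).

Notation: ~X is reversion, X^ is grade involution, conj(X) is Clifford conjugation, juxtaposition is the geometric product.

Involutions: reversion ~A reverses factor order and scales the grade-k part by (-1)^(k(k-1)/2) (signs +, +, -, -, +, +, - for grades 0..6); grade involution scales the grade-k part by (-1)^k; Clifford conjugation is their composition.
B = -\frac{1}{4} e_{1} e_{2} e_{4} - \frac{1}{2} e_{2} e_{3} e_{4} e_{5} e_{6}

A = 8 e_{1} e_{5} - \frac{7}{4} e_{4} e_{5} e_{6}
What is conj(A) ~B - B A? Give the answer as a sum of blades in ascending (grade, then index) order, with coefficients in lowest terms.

first term: \frac{7}{8} e_{2} e_{3} + 2 e_{2} e_{4} e_{5} + \frac{7}{16} e_{1} e_{2} e_{5} e_{6} + 4 e_{1} e_{2} e_{3} e_{4} e_{6}
second term: \frac{7}{8} e_{2} e_{3} - 2 e_{2} e_{4} e_{5} - \frac{7}{16} e_{1} e_{2} e_{5} e_{6} + 4 e_{1} e_{2} e_{3} e_{4} e_{6}
Answer: 4 e_{2} e_{4} e_{5} + \frac{7}{8} e_{1} e_{2} e_{5} e_{6}
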